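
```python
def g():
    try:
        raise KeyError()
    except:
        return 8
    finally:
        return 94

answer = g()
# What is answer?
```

Step-by-step execution trace:
1. `g()` enters try: `raise KeyError()` raises KeyError.
2. bare `except` matches → `return 8` sets pending return value 8.
3. Before returning, `finally: return 94` runs and overrides the pending return.
4. g() returns 94 → answer = 94.
Result: 94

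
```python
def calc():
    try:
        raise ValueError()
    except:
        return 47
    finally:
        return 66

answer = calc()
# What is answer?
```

Step-by-step execution trace:
1. `calc()` enters try: `raise ValueError()` raises ValueError.
2. bare `except` matches → `return 47` sets pending return value 47.
3. Before returning, `finally: return 66` runs and overrides the pending return.
4. calc() returns 66 → answer = 66.
Result: 66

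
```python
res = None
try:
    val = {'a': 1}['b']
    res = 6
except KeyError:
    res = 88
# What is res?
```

Step-by-step execution trace:
1. `val = {'a': 1}['b']` raises KeyError.
2. `res = 6` is not reached.
3. `except KeyError` matches → res = 88.
Result: 88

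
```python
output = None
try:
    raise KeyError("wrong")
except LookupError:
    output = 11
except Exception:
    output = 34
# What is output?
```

Step-by-step execution trace:
1. `raise KeyError(...)` raises KeyError.
2. `except LookupError` matches (KeyError is a subclass of LookupError) → output = 11.
3. `except Exception` is not reached.
Result: 11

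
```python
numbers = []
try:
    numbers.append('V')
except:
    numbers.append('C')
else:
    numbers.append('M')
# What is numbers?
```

Step-by-step execution trace:
1. try: `numbers.append('V')` → numbers = ['V']. No exception raised.
2. `except` is skipped.
3. `else` runs (try completed without exception): `numbers.append('M')` → numbers = ['V', 'M'].
Result: ['V', 'M']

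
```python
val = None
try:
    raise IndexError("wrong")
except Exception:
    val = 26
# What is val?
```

Step-by-step execution trace:
1. `raise IndexError(...)` raises IndexError.
2. `except Exception` matches (IndexError is a subclass of Exception) → val = 26.
Result: 26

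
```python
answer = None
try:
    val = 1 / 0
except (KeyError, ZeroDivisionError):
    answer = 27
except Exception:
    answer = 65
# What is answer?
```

Step-by-step execution trace:
1. `val = 1 / 0` raises ZeroDivisionError.
2. `except (KeyError, ZeroDivisionError)` matches (ZeroDivisionError is in the tuple) → answer = 27.
3. `except Exception` is not reached.
Result: 27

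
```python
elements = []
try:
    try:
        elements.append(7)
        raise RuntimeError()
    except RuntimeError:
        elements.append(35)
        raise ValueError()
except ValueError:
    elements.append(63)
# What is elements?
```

Step-by-step execution trace:
1. Inner try: `elements.append(7)` → elements = [7].
2. `raise RuntimeError()` raises RuntimeError.
3. Inner `except RuntimeError` matches → `elements.append(35)` → elements = [7, 35].
4. `raise ValueError()` raises ValueError; propagates to outer try.
5. Outer `except ValueError` matches → `elements.append(63)` → elements = [7, 35, 63].
Result: [7, 35, 63]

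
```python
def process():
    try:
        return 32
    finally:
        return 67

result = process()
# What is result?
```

Step-by-step execution trace:
1. `process()` enters try: `return 32` sets pending return value 32.
2. Before returning, `finally: return 67` runs and overrides the pending return.
3. process() returns 67 → result = 67.
Result: 67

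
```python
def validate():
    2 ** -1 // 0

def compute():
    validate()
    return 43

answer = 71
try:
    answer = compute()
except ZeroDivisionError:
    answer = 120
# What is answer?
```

Step-by-step execution trace:
1. answer starts at 71.
2. try: `compute()` calls `validate()`.
3. `validate()` evaluates `2 ** -1 // 0`, which raises ZeroDivisionError; it propagates through compute (uncaught).
4. `return 43` in compute is not reached; the assignment to answer does not complete.
5. `except ZeroDivisionError` matches → answer = 120.
Result: 120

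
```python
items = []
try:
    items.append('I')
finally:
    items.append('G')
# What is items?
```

Step-by-step execution trace:
1. try: `items.append('I')` → items = ['I'].
2. The try body completes without raising.
3. finally always runs: `items.append('G')` → items = ['I', 'G'].
Result: ['I', 'G']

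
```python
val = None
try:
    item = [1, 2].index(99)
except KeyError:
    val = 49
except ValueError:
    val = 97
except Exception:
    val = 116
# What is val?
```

Step-by-step execution trace:
1. `item = [1, 2].index(99)` raises ValueError.
2. `except KeyError` does not match ValueError; skipped.
3. `except ValueError` matches → val = 97.
4. Remaining except clauses are skipped.
Result: 97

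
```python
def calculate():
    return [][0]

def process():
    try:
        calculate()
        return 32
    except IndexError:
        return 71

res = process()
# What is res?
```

Step-by-step execution trace:
1. `process()` calls `calculate()`.
2. `calculate()` evaluates `[][0]`, which raises IndexError; it propagates to the caller.
3. `return 32` is not reached.
4. `except IndexError` in process matches → returns 71.
5. res = 71.
Result: 71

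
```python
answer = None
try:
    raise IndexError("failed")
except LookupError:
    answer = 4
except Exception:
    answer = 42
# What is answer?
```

Step-by-step execution trace:
1. `raise IndexError(...)` raises IndexError.
2. `except LookupError` matches (IndexError is a subclass of LookupError) → answer = 4.
3. `except Exception` is not reached.
Result: 4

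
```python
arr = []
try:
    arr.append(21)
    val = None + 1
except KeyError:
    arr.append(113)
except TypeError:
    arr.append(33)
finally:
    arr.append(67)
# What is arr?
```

Step-by-step execution trace:
1. try: `arr.append(21)` → arr = [21].
2. `val = None + 1` raises TypeError.
3. `except KeyError` does not match TypeError; skipped.
4. `except TypeError` matches → `arr.append(33)` → arr = [21, 33].
5. finally always runs: `arr.append(67)` → arr = [21, 33, 67].
Result: [21, 33, 67]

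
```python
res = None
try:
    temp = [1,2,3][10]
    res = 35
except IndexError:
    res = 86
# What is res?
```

Step-by-step execution trace:
1. `temp = [1,2,3][10]` raises IndexError.
2. `res = 35` is not reached.
3. `except IndexError` matches → res = 86.
Result: 86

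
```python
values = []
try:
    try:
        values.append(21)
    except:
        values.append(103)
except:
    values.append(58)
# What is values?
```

Step-by-step execution trace:
1. Inner try: `values.append(21)` → values = [21]. No exception raised.
2. Inner `except` is skipped.
3. Inner try completes normally; outer `except` is skipped.
Result: [21]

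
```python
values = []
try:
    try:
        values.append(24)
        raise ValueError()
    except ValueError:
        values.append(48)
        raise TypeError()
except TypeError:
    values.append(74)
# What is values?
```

Step-by-step execution trace:
1. Inner try: `values.append(24)` → values = [24].
2. `raise ValueError()` raises ValueError.
3. Inner `except ValueError` matches → `values.append(48)` → values = [24, 48].
4. `raise TypeError()` raises TypeError; propagates to outer try.
5. Outer `except TypeError` matches → `values.append(74)` → values = [24, 48, 74].
Result: [24, 48, 74]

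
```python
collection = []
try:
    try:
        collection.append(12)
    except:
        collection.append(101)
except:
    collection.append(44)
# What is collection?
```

Step-by-step execution trace:
1. Inner try: `collection.append(12)` → collection = [12]. No exception raised.
2. Inner `except` is skipped.
3. Inner try completes normally; outer `except` is skipped.
Result: [12]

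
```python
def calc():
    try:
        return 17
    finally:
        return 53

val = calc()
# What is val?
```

Step-by-step execution trace:
1. `calc()` enters try: `return 17` sets pending return value 17.
2. Before returning, `finally: return 53` runs and overrides the pending return.
3. calc() returns 53 → val = 53.
Result: 53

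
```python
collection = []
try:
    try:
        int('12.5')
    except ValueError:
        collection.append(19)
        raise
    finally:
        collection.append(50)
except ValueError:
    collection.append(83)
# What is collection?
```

Step-by-step execution trace:
1. Inner try: `int('12.5')` raises ValueError.
2. Inner `except ValueError` matches → `collection.append(19)` → collection = [19].
3. bare `raise` re-raises ValueError.
4. Inner `finally` runs during unwinding: `collection.append(50)` → collection = [19, 50].
5. Outer `except ValueError` matches → `collection.append(83)` → collection = [19, 50, 83].
Result: [19, 50, 83]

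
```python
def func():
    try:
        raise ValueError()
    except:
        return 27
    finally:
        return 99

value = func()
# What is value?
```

Step-by-step execution trace:
1. `func()` enters try: `raise ValueError()` raises ValueError.
2. bare `except` matches → `return 27` sets pending return value 27.
3. Before returning, `finally: return 99` runs and overrides the pending return.
4. func() returns 99 → value = 99.
Result: 99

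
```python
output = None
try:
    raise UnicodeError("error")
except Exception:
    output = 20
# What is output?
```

Step-by-step execution trace:
1. `raise UnicodeError(...)` raises UnicodeError.
2. `except Exception` matches (UnicodeError is a subclass of Exception) → output = 20.
Result: 20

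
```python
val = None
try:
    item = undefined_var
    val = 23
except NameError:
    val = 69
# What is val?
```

Step-by-step execution trace:
1. `item = undefined_var` raises NameError.
2. `val = 23` is not reached.
3. `except NameError` matches → val = 69.
Result: 69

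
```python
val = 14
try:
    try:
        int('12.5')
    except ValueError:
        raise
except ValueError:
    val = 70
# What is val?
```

Step-by-step execution trace:
1. Inner try: `int('12.5')` raises ValueError.
2. Inner `except ValueError` matches; bare `raise` re-raises the same ValueError.
3. Outer `except ValueError` matches → val = 70.
Result: 70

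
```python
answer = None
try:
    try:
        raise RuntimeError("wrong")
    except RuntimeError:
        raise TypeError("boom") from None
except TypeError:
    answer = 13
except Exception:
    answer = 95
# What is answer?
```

Step-by-step execution trace:
1. Inner try raises RuntimeError; inner `except RuntimeError` catches it.
2. `raise TypeError(...) from None` raises TypeError (from None suppresses __context__, but the active exception is still TypeError).
3. Outer `except TypeError` matches → answer = 13.
4. `except Exception` is not reached.
Result: 13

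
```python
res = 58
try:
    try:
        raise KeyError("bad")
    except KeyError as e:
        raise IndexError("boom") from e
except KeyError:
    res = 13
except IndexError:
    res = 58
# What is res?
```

Step-by-step execution trace:
1. Inner try raises KeyError; inner `except KeyError as e` catches it.
2. `raise IndexError(...) from e` raises IndexError (KeyError is attached as __cause__, but only IndexError is active).
3. Outer `except KeyError` does not match IndexError; skipped.
4. Outer `except IndexError` matches → res = 58.
Result: 58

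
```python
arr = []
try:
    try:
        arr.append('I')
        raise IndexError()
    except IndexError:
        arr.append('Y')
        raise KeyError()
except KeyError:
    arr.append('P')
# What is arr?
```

Step-by-step execution trace:
1. Inner try: `arr.append('I')` → arr = ['I'].
2. `raise IndexError()` raises IndexError.
3. Inner `except IndexError` matches → `arr.append('Y')` → arr = ['I', 'Y'].
4. `raise KeyError()` raises KeyError; propagates to outer try.
5. Outer `except KeyError` matches → `arr.append('P')` → arr = ['I', 'Y', 'P'].
Result: ['I', 'Y', 'P']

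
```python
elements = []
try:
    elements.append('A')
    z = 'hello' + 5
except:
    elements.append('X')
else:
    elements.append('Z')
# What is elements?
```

Step-by-step execution trace:
1. try: `elements.append('A')` → elements = ['A'].
2. `z = 'hello' + 5` raises TypeError.
3. bare `except` matches → `elements.append('X')` → elements = ['A', 'X'].
4. `else` is skipped (an exception was raised).
Result: ['A', 'X']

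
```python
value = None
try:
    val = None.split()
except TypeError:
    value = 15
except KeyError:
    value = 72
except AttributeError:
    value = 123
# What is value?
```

Step-by-step execution trace:
1. `val = None.split()` raises AttributeError.
2. `except TypeError` does not match AttributeError; skipped.
3. `except KeyError` does not match AttributeError; skipped.
4. `except AttributeError` matches → value = 123.
Result: 123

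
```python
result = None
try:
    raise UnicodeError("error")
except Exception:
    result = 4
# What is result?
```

Step-by-step execution trace:
1. `raise UnicodeError(...)` raises UnicodeError.
2. `except Exception` matches (UnicodeError is a subclass of Exception) → result = 4.
Result: 4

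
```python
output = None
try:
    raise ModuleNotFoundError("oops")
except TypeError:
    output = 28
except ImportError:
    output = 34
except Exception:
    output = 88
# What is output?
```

Step-by-step execution trace:
1. `raise ModuleNotFoundError(...)` raises ModuleNotFoundError.
2. `except TypeError` does not match (ModuleNotFoundError is not a subclass of TypeError); skipped.
3. `except ImportError` matches (ModuleNotFoundError is a subclass of ImportError) → output = 34.
4. `except Exception` is not reached.
Result: 34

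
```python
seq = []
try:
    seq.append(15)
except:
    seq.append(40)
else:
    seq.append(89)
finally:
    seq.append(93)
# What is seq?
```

Step-by-step execution trace:
1. try: `seq.append(15)` → seq = [15]. No exception raised.
2. `except` is skipped.
3. `else` runs: `seq.append(89)` → seq = [15, 89].
4. `finally` always runs: `seq.append(93)` → seq = [15, 89, 93].
Result: [15, 89, 93]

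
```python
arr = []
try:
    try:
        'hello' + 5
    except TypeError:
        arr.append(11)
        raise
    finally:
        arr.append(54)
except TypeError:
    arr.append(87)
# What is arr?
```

Step-by-step execution trace:
1. Inner try: `'hello' + 5` raises TypeError.
2. Inner `except TypeError` matches → `arr.append(11)` → arr = [11].
3. bare `raise` re-raises TypeError.
4. Inner `finally` runs during unwinding: `arr.append(54)` → arr = [11, 54].
5. Outer `except TypeError` matches → `arr.append(87)` → arr = [11, 54, 87].
Result: [11, 54, 87]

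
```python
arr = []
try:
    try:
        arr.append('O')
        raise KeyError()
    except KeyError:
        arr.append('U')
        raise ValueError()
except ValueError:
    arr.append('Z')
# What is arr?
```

Step-by-step execution trace:
1. Inner try: `arr.append('O')` → arr = ['O'].
2. `raise KeyError()` raises KeyError.
3. Inner `except KeyError` matches → `arr.append('U')` → arr = ['O', 'U'].
4. `raise ValueError()` raises ValueError; propagates to outer try.
5. Outer `except ValueError` matches → `arr.append('Z')` → arr = ['O', 'U', 'Z'].
Result: ['O', 'U', 'Z']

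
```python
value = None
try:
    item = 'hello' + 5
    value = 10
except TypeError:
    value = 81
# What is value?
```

Step-by-step execution trace:
1. `item = 'hello' + 5` raises TypeError.
2. `value = 10` is not reached.
3. `except TypeError` matches → value = 81.
Result: 81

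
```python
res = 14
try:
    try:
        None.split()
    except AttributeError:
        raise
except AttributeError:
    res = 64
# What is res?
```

Step-by-step execution trace:
1. Inner try: `None.split()` raises AttributeError.
2. Inner `except AttributeError` matches; bare `raise` re-raises the same AttributeError.
3. Outer `except AttributeError` matches → res = 64.
Result: 64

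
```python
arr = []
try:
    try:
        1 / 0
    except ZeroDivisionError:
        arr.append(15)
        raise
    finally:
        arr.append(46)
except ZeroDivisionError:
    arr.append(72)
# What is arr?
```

Step-by-step execution trace:
1. Inner try: `1 / 0` raises ZeroDivisionError.
2. Inner `except ZeroDivisionError` matches → `arr.append(15)` → arr = [15].
3. bare `raise` re-raises ZeroDivisionError.
4. Inner `finally` runs during unwinding: `arr.append(46)` → arr = [15, 46].
5. Outer `except ZeroDivisionError` matches → `arr.append(72)` → arr = [15, 46, 72].
Result: [15, 46, 72]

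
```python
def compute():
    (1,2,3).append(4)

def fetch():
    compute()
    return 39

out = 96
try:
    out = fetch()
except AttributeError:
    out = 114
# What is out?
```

Step-by-step execution trace:
1. out starts at 96.
2. try: `fetch()` calls `compute()`.
3. `compute()` evaluates `(1,2,3).append(4)`, which raises AttributeError; it propagates through fetch (uncaught).
4. `return 39` in fetch is not reached; the assignment to out does not complete.
5. `except AttributeError` matches → out = 114.
Result: 114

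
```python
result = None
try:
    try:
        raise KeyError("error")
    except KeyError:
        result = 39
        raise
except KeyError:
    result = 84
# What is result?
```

Step-by-step execution trace:
1. Inner try: `raise KeyError("error")` raises KeyError.
2. Inner `except KeyError` matches → result = 39.
3. bare `raise` re-raises the same KeyError.
4. Outer `except KeyError` matches → result = 84.
Result: 84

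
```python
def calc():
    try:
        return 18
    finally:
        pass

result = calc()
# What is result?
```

Step-by-step execution trace:
1. `calc()` enters try: `return 18` sets pending return value 18.
2. Before returning, `finally: pass` runs (no effect).
3. calc() returns 18 → result = 18.
Result: 18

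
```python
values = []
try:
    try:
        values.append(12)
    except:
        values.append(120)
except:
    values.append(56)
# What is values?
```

Step-by-step execution trace:
1. Inner try: `values.append(12)` → values = [12]. No exception raised.
2. Inner `except` is skipped.
3. Inner try completes normally; outer `except` is skipped.
Result: [12]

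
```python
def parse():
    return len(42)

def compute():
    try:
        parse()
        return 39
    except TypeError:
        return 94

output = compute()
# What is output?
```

Step-by-step execution trace:
1. `compute()` calls `parse()`.
2. `parse()` evaluates `len(42)`, which raises TypeError; it propagates to the caller.
3. `return 39` is not reached.
4. `except TypeError` in compute matches → returns 94.
5. output = 94.
Result: 94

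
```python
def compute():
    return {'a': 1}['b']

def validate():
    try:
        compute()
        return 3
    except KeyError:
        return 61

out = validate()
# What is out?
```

Step-by-step execution trace:
1. `validate()` calls `compute()`.
2. `compute()` evaluates `{'a': 1}['b']`, which raises KeyError; it propagates to the caller.
3. `return 3` is not reached.
4. `except KeyError` in validate matches → returns 61.
5. out = 61.
Result: 61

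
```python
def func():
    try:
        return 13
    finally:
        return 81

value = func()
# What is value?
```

Step-by-step execution trace:
1. `func()` enters try: `return 13` sets pending return value 13.
2. Before returning, `finally: return 81` runs and overrides the pending return.
3. func() returns 81 → value = 81.
Result: 81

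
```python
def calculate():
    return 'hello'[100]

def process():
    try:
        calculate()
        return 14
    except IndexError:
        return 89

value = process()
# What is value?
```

Step-by-step execution trace:
1. `process()` calls `calculate()`.
2. `calculate()` evaluates `'hello'[100]`, which raises IndexError; it propagates to the caller.
3. `return 14` is not reached.
4. `except IndexError` in process matches → returns 89.
5. value = 89.
Result: 89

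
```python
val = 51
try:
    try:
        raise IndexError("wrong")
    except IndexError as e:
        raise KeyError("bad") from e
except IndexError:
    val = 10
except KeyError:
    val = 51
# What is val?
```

Step-by-step execution trace:
1. Inner try raises IndexError; inner `except IndexError as e` catches it.
2. `raise KeyError(...) from e` raises KeyError (IndexError is attached as __cause__, but only KeyError is active).
3. Outer `except IndexError` does not match KeyError; skipped.
4. Outer `except KeyError` matches → val = 51.
Result: 51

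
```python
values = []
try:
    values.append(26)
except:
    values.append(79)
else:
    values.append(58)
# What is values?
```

Step-by-step execution trace:
1. try: `values.append(26)` → values = [26]. No exception raised.
2. `except` is skipped.
3. `else` runs (try completed without exception): `values.append(58)` → values = [26, 58].
Result: [26, 58]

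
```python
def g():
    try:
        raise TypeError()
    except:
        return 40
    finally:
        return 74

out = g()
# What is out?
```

Step-by-step execution trace:
1. `g()` enters try: `raise TypeError()` raises TypeError.
2. bare `except` matches → `return 40` sets pending return value 40.
3. Before returning, `finally: return 74` runs and overrides the pending return.
4. g() returns 74 → out = 74.
Result: 74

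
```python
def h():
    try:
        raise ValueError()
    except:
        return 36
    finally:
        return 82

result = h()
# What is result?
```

Step-by-step execution trace:
1. `h()` enters try: `raise ValueError()` raises ValueError.
2. bare `except` matches → `return 36` sets pending return value 36.
3. Before returning, `finally: return 82` runs and overrides the pending return.
4. h() returns 82 → result = 82.
Result: 82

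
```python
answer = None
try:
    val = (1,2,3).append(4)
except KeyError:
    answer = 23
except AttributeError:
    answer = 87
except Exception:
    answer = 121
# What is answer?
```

Step-by-step execution trace:
1. `val = (1,2,3).append(4)` raises AttributeError.
2. `except KeyError` does not match AttributeError; skipped.
3. `except AttributeError` matches → answer = 87.
4. Remaining except clauses are skipped.
Result: 87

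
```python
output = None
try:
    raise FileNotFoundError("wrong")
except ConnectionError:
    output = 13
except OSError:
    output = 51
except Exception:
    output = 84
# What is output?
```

Step-by-step execution trace:
1. `raise FileNotFoundError(...)` raises FileNotFoundError.
2. `except ConnectionError` does not match (FileNotFoundError is not a subclass of ConnectionError); skipped.
3. `except OSError` matches (FileNotFoundError is a subclass of OSError) → output = 51.
4. `except Exception` is not reached.
Result: 51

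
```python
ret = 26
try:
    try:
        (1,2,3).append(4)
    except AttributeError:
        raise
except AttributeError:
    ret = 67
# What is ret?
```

Step-by-step execution trace:
1. Inner try: `(1,2,3).append(4)` raises AttributeError.
2. Inner `except AttributeError` matches; bare `raise` re-raises the same AttributeError.
3. Outer `except AttributeError` matches → ret = 67.
Result: 67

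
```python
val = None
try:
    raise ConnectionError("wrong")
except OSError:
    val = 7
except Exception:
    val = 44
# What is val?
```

Step-by-step execution trace:
1. `raise ConnectionError(...)` raises ConnectionError.
2. `except OSError` matches (ConnectionError is a subclass of OSError) → val = 7.
3. `except Exception` is not reached.
Result: 7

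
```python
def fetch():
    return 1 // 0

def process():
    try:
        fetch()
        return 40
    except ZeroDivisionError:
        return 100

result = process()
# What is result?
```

Step-by-step execution trace:
1. `process()` calls `fetch()`.
2. `fetch()` evaluates `1 // 0`, which raises ZeroDivisionError; it propagates to the caller.
3. `return 40` is not reached.
4. `except ZeroDivisionError` in process matches → returns 100.
5. result = 100.
Result: 100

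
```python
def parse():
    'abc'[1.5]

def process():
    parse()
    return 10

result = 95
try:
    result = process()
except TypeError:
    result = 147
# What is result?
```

Step-by-step execution trace:
1. result starts at 95.
2. try: `process()` calls `parse()`.
3. `parse()` evaluates `'abc'[1.5]`, which raises TypeError; it propagates through process (uncaught).
4. `return 10` in process is not reached; the assignment to result does not complete.
5. `except TypeError` matches → result = 147.
Result: 147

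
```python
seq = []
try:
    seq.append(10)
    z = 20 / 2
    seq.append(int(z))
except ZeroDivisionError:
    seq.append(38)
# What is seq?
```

Step-by-step execution trace:
1. try: `seq.append(10)` → seq = [10].
2. `z = 20 / 2` → z = 10.0. No exception raised.
3. `seq.append(int(z))` → seq = [10, 10].
4. `except ZeroDivisionError` is skipped (no exception was raised).
Result: [10, 10]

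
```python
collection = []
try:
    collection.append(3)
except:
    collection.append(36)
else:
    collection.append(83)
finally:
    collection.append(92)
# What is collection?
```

Step-by-step execution trace:
1. try: `collection.append(3)` → collection = [3]. No exception raised.
2. `except` is skipped.
3. `else` runs: `collection.append(83)` → collection = [3, 83].
4. `finally` always runs: `collection.append(92)` → collection = [3, 83, 92].
Result: [3, 83, 92]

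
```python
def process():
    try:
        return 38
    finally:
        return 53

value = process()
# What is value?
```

Step-by-step execution trace:
1. `process()` enters try: `return 38` sets pending return value 38.
2. Before returning, `finally: return 53` runs and overrides the pending return.
3. process() returns 53 → value = 53.
Result: 53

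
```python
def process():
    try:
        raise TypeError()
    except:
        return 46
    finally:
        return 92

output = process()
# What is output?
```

Step-by-step execution trace:
1. `process()` enters try: `raise TypeError()` raises TypeError.
2. bare `except` matches → `return 46` sets pending return value 46.
3. Before returning, `finally: return 92` runs and overrides the pending return.
4. process() returns 92 → output = 92.
Result: 92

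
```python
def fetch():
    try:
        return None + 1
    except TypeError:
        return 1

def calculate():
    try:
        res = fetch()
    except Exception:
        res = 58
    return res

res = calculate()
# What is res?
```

Step-by-step execution trace:
1. `calculate()` calls `fetch()`.
2. In fetch: `None + 1` raises TypeError; `except TypeError` catches it → returns 1.
3. In calculate: `res = fetch()` → res = 1. No exception reaches calculate.
4. `except Exception` is skipped; calculate returns 1.
5. res = 1.
Result: 1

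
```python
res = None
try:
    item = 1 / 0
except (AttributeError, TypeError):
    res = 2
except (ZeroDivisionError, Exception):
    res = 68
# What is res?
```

Step-by-step execution trace:
1. `item = 1 / 0` raises ZeroDivisionError.
2. `except (AttributeError, TypeError)` does not match ZeroDivisionError; skipped.
3. `except (ZeroDivisionError, Exception)` matches (ZeroDivisionError is in the tuple) → res = 68.
Result: 68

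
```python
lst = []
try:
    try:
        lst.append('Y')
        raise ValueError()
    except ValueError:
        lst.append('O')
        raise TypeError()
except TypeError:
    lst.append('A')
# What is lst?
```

Step-by-step execution trace:
1. Inner try: `lst.append('Y')` → lst = ['Y'].
2. `raise ValueError()` raises ValueError.
3. Inner `except ValueError` matches → `lst.append('O')` → lst = ['Y', 'O'].
4. `raise TypeError()` raises TypeError; propagates to outer try.
5. Outer `except TypeError` matches → `lst.append('A')` → lst = ['Y', 'O', 'A'].
Result: ['Y', 'O', 'A']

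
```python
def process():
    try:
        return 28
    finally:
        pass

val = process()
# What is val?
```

Step-by-step execution trace:
1. `process()` enters try: `return 28` sets pending return value 28.
2. Before returning, `finally: pass` runs (no effect).
3. process() returns 28 → val = 28.
Result: 28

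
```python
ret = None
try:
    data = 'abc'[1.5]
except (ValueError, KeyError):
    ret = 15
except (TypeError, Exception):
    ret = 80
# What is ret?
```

Step-by-step execution trace:
1. `data = 'abc'[1.5]` raises TypeError.
2. `except (ValueError, KeyError)` does not match TypeError; skipped.
3. `except (TypeError, Exception)` matches (TypeError is in the tuple) → ret = 80.
Result: 80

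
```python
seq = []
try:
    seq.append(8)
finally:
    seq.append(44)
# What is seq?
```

Step-by-step execution trace:
1. try: `seq.append(8)` → seq = [8].
2. The try body completes without raising.
3. finally always runs: `seq.append(44)` → seq = [8, 44].
Result: [8, 44]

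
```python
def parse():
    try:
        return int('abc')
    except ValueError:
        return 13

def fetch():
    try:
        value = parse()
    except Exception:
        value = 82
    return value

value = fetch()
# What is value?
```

Step-by-step execution trace:
1. `fetch()` calls `parse()`.
2. In parse: `int('abc')` raises ValueError; `except ValueError` catches it → returns 13.
3. In fetch: `value = parse()` → value = 13. No exception reaches fetch.
4. `except Exception` is skipped; fetch returns 13.
5. value = 13.
Result: 13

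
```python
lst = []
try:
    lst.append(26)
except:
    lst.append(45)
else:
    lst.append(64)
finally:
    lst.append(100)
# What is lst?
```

Step-by-step execution trace:
1. try: `lst.append(26)` → lst = [26]. No exception raised.
2. `except` is skipped.
3. `else` runs: `lst.append(64)` → lst = [26, 64].
4. `finally` always runs: `lst.append(100)` → lst = [26, 64, 100].
Result: [26, 64, 100]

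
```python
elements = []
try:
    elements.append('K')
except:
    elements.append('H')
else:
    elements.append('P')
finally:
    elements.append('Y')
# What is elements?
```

Step-by-step execution trace:
1. try: `elements.append('K')` → elements = ['K']. No exception raised.
2. `except` is skipped.
3. `else` runs: `elements.append('P')` → elements = ['K', 'P'].
4. `finally` always runs: `elements.append('Y')` → elements = ['K', 'P', 'Y'].
Result: ['K', 'P', 'Y']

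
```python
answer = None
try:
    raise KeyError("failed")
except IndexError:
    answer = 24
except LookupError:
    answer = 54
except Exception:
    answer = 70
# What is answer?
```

Step-by-step execution trace:
1. `raise KeyError(...)` raises KeyError.
2. `except IndexError` does not match (KeyError is not a subclass of IndexError); skipped.
3. `except LookupError` matches (KeyError is a subclass of LookupError) → answer = 54.
4. `except Exception` is not reached.
Result: 54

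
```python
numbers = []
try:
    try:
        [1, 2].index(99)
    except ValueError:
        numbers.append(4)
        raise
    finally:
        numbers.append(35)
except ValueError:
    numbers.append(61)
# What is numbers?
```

Step-by-step execution trace:
1. Inner try: `[1, 2].index(99)` raises ValueError.
2. Inner `except ValueError` matches → `numbers.append(4)` → numbers = [4].
3. bare `raise` re-raises ValueError.
4. Inner `finally` runs during unwinding: `numbers.append(35)` → numbers = [4, 35].
5. Outer `except ValueError` matches → `numbers.append(61)` → numbers = [4, 35, 61].
Result: [4, 35, 61]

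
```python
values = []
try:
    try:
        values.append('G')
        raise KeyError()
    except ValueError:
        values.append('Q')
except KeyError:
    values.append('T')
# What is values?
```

Step-by-step execution trace:
1. Inner try: `values.append('G')` → values = ['G'].
2. `raise KeyError()` raises KeyError.
3. Inner `except ValueError` does not match KeyError; exception propagates to outer try.
4. Outer `except KeyError` matches → `values.append('T')` → values = ['G', 'T'].
Result: ['G', 'T']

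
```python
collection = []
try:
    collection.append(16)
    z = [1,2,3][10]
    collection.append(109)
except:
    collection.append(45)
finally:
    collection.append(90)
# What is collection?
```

Step-by-step execution trace:
1. try: `collection.append(16)` → collection = [16].
2. `z = [1,2,3][10]` raises IndexError; `collection.append(109)` is not reached.
3. bare `except` matches → `collection.append(45)` → collection = [16, 45].
4. finally always runs: `collection.append(90)` → collection = [16, 45, 90].
Result: [16, 45, 90]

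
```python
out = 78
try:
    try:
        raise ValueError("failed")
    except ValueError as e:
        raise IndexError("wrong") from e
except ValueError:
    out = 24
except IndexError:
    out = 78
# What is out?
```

Step-by-step execution trace:
1. Inner try raises ValueError; inner `except ValueError as e` catches it.
2. `raise IndexError(...) from e` raises IndexError (ValueError is attached as __cause__, but only IndexError is active).
3. Outer `except ValueError` does not match IndexError; skipped.
4. Outer `except IndexError` matches → out = 78.
Result: 78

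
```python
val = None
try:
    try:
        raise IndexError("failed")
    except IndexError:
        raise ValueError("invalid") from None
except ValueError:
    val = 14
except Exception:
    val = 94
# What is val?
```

Step-by-step execution trace:
1. Inner try raises IndexError; inner `except IndexError` catches it.
2. `raise ValueError(...) from None` raises ValueError (from None suppresses __context__, but the active exception is still ValueError).
3. Outer `except ValueError` matches → val = 14.
4. `except Exception` is not reached.
Result: 14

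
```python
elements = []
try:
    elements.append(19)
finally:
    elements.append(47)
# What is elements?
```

Step-by-step execution trace:
1. try: `elements.append(19)` → elements = [19].
2. The try body completes without raising.
3. finally always runs: `elements.append(47)` → elements = [19, 47].
Result: [19, 47]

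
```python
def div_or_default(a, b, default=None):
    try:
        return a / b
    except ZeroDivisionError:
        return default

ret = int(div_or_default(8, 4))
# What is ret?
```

Step-by-step execution trace:
1. `div_or_default(8, 4)` enters try: `return 8 / 4` → returns 2.0. No exception raised.
2. `except ZeroDivisionError` is skipped.
3. `int(2.0)` → 2 → ret = 2.
Result: 2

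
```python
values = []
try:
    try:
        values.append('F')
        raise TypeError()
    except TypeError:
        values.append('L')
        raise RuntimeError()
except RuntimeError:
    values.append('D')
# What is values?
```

Step-by-step execution trace:
1. Inner try: `values.append('F')` → values = ['F'].
2. `raise TypeError()` raises TypeError.
3. Inner `except TypeError` matches → `values.append('L')` → values = ['F', 'L'].
4. `raise RuntimeError()` raises RuntimeError; propagates to outer try.
5. Outer `except RuntimeError` matches → `values.append('D')` → values = ['F', 'L', 'D'].
Result: ['F', 'L', 'D']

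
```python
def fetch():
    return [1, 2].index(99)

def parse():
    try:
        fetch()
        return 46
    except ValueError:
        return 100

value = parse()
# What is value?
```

Step-by-step execution trace:
1. `parse()` calls `fetch()`.
2. `fetch()` evaluates `[1, 2].index(99)`, which raises ValueError; it propagates to the caller.
3. `return 46` is not reached.
4. `except ValueError` in parse matches → returns 100.
5. value = 100.
Result: 100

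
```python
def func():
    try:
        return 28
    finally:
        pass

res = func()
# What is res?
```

Step-by-step execution trace:
1. `func()` enters try: `return 28` sets pending return value 28.
2. Before returning, `finally: pass` runs (no effect).
3. func() returns 28 → res = 28.
Result: 28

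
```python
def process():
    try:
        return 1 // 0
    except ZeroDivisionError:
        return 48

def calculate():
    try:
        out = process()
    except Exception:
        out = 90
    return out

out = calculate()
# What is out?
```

Step-by-step execution trace:
1. `calculate()` calls `process()`.
2. In process: `1 // 0` raises ZeroDivisionError; `except ZeroDivisionError` catches it → returns 48.
3. In calculate: `out = process()` → out = 48. No exception reaches calculate.
4. `except Exception` is skipped; calculate returns 48.
5. out = 48.
Result: 48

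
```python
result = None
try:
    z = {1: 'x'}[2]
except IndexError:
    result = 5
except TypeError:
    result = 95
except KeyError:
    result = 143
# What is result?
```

Step-by-step execution trace:
1. `z = {1: 'x'}[2]` raises KeyError.
2. `except IndexError` does not match KeyError; skipped.
3. `except TypeError` does not match KeyError; skipped.
4. `except KeyError` matches → result = 143.
Result: 143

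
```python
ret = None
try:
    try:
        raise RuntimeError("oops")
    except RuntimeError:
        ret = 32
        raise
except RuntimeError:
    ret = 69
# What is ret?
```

Step-by-step execution trace:
1. Inner try: `raise RuntimeError("oops")` raises RuntimeError.
2. Inner `except RuntimeError` matches → ret = 32.
3. bare `raise` re-raises the same RuntimeError.
4. Outer `except RuntimeError` matches → ret = 69.
Result: 69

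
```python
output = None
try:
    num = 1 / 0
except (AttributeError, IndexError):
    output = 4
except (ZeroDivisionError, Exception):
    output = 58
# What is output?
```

Step-by-step execution trace:
1. `num = 1 / 0` raises ZeroDivisionError.
2. `except (AttributeError, IndexError)` does not match ZeroDivisionError; skipped.
3. `except (ZeroDivisionError, Exception)` matches (ZeroDivisionError is in the tuple) → output = 58.
Result: 58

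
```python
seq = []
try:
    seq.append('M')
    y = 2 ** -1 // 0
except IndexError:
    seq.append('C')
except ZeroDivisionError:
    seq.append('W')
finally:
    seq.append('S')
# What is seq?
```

Step-by-step execution trace:
1. try: `seq.append('M')` → seq = ['M'].
2. `y = 2 ** -1 // 0` raises ZeroDivisionError.
3. `except IndexError` does not match ZeroDivisionError; skipped.
4. `except ZeroDivisionError` matches → `seq.append('W')` → seq = ['M', 'W'].
5. finally always runs: `seq.append('S')` → seq = ['M', 'W', 'S'].
Result: ['M', 'W', 'S']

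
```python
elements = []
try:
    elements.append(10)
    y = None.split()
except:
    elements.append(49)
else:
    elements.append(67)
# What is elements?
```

Step-by-step execution trace:
1. try: `elements.append(10)` → elements = [10].
2. `y = None.split()` raises AttributeError.
3. bare `except` matches → `elements.append(49)` → elements = [10, 49].
4. `else` is skipped (an exception was raised).
Result: [10, 49]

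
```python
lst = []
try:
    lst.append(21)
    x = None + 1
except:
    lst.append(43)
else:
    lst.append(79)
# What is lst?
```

Step-by-step execution trace:
1. try: `lst.append(21)` → lst = [21].
2. `x = None + 1` raises TypeError.
3. bare `except` matches → `lst.append(43)` → lst = [21, 43].
4. `else` is skipped (an exception was raised).
Result: [21, 43]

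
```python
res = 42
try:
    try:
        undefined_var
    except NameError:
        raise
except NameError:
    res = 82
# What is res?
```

Step-by-step execution trace:
1. Inner try: `undefined_var` raises NameError.
2. Inner `except NameError` matches; bare `raise` re-raises the same NameError.
3. Outer `except NameError` matches → res = 82.
Result: 82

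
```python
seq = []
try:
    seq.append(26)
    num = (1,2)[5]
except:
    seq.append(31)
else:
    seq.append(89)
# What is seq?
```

Step-by-step execution trace:
1. try: `seq.append(26)` → seq = [26].
2. `num = (1,2)[5]` raises IndexError.
3. bare `except` matches → `seq.append(31)` → seq = [26, 31].
4. `else` is skipped (an exception was raised).
Result: [26, 31]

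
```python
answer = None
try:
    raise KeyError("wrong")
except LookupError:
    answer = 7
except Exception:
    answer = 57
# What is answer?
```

Step-by-step execution trace:
1. `raise KeyError(...)` raises KeyError.
2. `except LookupError` matches (KeyError is a subclass of LookupError) → answer = 7.
3. `except Exception` is not reached.
Result: 7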